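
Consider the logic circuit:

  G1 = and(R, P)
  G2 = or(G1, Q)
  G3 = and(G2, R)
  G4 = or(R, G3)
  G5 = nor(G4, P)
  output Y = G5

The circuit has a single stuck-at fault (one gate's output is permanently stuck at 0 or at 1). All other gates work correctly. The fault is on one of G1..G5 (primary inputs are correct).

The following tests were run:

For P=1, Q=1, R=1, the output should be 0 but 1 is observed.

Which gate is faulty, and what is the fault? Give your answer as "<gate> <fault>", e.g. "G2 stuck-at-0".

Fault-free values for test 1 (P=1, Q=1, R=1): G1=1, G2=1, G3=1, G4=1, G5=0, giving Y=0. Observed 1.
Test 1: faults giving observed 1 are {G5 stuck-at-1}.
Only G5 stuck-at-1 is consistent with every test.

G5 stuck-at-1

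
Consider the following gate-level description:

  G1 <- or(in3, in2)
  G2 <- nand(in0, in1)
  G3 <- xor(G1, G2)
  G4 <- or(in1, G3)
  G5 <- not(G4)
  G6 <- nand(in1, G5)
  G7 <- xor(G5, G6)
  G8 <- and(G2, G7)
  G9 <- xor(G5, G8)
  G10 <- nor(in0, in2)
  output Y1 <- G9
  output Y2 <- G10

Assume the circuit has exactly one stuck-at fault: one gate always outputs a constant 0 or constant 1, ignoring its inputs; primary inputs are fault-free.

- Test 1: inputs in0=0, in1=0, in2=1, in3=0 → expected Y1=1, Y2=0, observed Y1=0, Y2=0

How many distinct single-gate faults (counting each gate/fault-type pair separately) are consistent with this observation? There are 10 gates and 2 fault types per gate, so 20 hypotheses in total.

Fault-free: G1=1, G2=1, G3=0, G4=0, G5=1, G6=1, G7=0, G8=0, G9=1, G10=0 → Y1=1, Y2=0. Observed Y1=0, Y2=0.
  G1: none of the 2 fault types match ✗
  G2: stuck-at-0 ✓; others ✗
  G3: none of the 2 fault types match ✗
  G4: none of the 2 fault types match ✗
  G5: none of the 2 fault types match ✗
  G6: stuck-at-0 ✓; others ✗
  G7: stuck-at-1 ✓; others ✗
  G8: stuck-at-1 ✓; others ✗
  G9: stuck-at-0 ✓; others ✗
  G10: none of the 2 fault types match ✗
Consistent faults: {G2 stuck-at-0, G6 stuck-at-0, G7 stuck-at-1, G8 stuck-at-1, G9 stuck-at-0} — 5 in all.

5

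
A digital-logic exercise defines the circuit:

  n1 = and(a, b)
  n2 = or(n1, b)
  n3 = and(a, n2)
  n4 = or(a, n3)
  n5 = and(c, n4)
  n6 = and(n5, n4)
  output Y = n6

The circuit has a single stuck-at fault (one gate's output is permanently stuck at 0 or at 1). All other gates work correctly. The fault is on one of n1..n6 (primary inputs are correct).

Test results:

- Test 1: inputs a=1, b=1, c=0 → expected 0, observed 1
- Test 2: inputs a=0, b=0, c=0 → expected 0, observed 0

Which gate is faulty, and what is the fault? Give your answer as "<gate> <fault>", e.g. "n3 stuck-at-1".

n5 stuck-at-1

Fault-free values for test 1 (a=1, b=1, c=0): n1=1, n2=1, n3=1, n4=1, n5=0, n6=0, giving Y=0. Observed 1.
Test 1: faults giving observed 1 are {n5 stuck-at-1, n6 stuck-at-1}.
Test 2 (a=0, b=0, c=0): fault-free n1=0, n2=0, n3=0, n4=0, n5=0, n6=0 → 0; observed 0. Eliminates n6 stuck-at-1.
Only n5 stuck-at-1 is consistent with every test.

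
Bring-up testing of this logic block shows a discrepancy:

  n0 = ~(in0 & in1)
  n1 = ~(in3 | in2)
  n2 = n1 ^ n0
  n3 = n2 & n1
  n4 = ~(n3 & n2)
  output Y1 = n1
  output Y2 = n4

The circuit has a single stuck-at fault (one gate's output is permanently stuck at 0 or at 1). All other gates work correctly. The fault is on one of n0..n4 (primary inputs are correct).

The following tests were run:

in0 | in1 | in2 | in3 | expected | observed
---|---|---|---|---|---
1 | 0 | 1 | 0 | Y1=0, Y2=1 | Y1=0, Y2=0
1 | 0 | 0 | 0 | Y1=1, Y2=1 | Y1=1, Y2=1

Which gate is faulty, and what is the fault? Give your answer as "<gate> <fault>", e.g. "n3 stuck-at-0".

Fault-free values for test 1 (in0=1, in1=0, in2=1, in3=0): n0=1, n1=0, n2=1, n3=0, n4=1, giving Y1=0, Y2=1. Observed Y1=0, Y2=0.
Test 1: faults giving observed Y1=0, Y2=0 are {n3 stuck-at-1, n4 stuck-at-0}.
Test 2 (in0=1, in1=0, in2=0, in3=0): fault-free n0=1, n1=1, n2=0, n3=0, n4=1 → Y1=1, Y2=1; observed Y1=1, Y2=1. Eliminates n4 stuck-at-0.
Only n3 stuck-at-1 is consistent with every test.

n3 stuck-at-1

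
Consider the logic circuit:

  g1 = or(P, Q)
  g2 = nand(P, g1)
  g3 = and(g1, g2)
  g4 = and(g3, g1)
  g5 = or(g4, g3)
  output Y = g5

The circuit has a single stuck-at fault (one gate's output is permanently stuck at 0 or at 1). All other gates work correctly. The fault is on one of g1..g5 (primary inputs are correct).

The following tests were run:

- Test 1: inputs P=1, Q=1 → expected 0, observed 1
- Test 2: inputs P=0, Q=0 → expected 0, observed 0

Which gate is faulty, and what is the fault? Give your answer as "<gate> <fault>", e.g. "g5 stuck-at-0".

g2 stuck-at-1

Fault-free values for test 1 (P=1, Q=1): g1=1, g2=0, g3=0, g4=0, g5=0, giving Y=0. Observed 1.
Test 1: faults giving observed 1 are {g2 stuck-at-1, g3 stuck-at-1, g4 stuck-at-1, g5 stuck-at-1}.
Test 2 (P=0, Q=0): fault-free g1=0, g2=1, g3=0, g4=0, g5=0 → 0; observed 0. Eliminates g3 stuck-at-1, g4 stuck-at-1, g5 stuck-at-1.
Only g2 stuck-at-1 is consistent with every test.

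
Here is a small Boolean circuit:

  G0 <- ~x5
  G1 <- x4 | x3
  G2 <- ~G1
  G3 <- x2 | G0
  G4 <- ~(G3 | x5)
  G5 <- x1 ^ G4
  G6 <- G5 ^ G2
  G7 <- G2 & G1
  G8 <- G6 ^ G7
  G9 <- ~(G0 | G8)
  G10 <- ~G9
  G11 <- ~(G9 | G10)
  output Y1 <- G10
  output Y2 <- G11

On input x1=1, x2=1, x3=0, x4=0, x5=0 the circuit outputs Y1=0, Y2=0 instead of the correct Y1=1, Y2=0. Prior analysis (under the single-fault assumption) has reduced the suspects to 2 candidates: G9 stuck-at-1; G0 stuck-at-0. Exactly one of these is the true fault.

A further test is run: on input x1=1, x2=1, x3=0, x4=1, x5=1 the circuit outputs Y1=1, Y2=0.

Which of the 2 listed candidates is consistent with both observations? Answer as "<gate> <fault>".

G0 stuck-at-0

Evaluate each candidate on input x1=1, x2=1, x3=0, x4=1, x5=1:
  G9 stuck-at-1: G0=0, G1=1, G2=0, G3=1, G4=0, G5=1, G6=1, G7=0, G8=1, G9=1 [stuck-at-1], G10=0, G11=0 → Y1=0, Y2=0 — eliminated
  G0 stuck-at-0: G0=0 [stuck-at-0], G1=1, G2=0, G3=1, G4=0, G5=1, G6=1, G7=0, G8=1, G9=0, G10=1, G11=0 → Y1=1, Y2=0 — matches
Only G0 stuck-at-0 reproduces the observed Y1=1, Y2=0.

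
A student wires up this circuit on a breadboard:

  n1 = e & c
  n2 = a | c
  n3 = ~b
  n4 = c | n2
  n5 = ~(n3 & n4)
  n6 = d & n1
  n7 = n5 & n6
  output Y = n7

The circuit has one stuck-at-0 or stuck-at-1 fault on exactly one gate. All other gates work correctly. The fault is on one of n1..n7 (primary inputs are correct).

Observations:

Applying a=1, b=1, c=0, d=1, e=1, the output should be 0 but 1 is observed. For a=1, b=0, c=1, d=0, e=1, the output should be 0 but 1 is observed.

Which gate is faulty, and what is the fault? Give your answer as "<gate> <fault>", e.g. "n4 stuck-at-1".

n7 stuck-at-1

Fault-free values for test 1 (a=1, b=1, c=0, d=1, e=1): n1=0, n2=1, n3=0, n4=1, n5=1, n6=0, n7=0, giving Y=0. Observed 1.
Test 1: faults giving observed 1 are {n1 stuck-at-1, n6 stuck-at-1, n7 stuck-at-1}.
Test 2 (a=1, b=0, c=1, d=0, e=1): fault-free n1=1, n2=1, n3=1, n4=1, n5=0, n6=0, n7=0 → 0; observed 1. Eliminates n1 stuck-at-1, n6 stuck-at-1.
Only n7 stuck-at-1 is consistent with every test.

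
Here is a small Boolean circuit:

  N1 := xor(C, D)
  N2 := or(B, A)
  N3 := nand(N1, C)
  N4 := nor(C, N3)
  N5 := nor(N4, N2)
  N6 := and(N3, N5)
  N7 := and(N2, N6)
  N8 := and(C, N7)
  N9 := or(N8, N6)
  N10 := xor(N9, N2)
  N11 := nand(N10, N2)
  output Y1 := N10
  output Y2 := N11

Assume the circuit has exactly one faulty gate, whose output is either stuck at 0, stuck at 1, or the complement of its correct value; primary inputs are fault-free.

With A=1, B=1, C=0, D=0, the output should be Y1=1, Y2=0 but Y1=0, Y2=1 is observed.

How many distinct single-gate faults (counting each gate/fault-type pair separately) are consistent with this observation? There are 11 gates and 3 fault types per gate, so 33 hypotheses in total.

10

Fault-free: N1=0, N2=1, N3=1, N4=0, N5=0, N6=0, N7=0, N8=0, N9=0, N10=1, N11=0 → Y1=1, Y2=0. Observed Y1=0, Y2=1.
  N1: none of the 3 fault types match ✗
  N2: none of the 3 fault types match ✗
  N3: none of the 3 fault types match ✗
  N4: none of the 3 fault types match ✗
  N5: stuck-at-1, inverted output ✓; others ✗
  N6: stuck-at-1, inverted output ✓; others ✗
  N7: none of the 3 fault types match ✗
  N8: stuck-at-1, inverted output ✓; others ✗
  N9: stuck-at-1, inverted output ✓; others ✗
  N10: stuck-at-0, inverted output ✓; others ✗
  N11: none of the 3 fault types match ✗
Consistent faults: {N5 stuck-at-1, N5 inverted output, N6 stuck-at-1, N6 inverted output, N8 stuck-at-1, N8 inverted output, N9 stuck-at-1, N9 inverted output, N10 stuck-at-0, N10 inverted output} — 10 in all.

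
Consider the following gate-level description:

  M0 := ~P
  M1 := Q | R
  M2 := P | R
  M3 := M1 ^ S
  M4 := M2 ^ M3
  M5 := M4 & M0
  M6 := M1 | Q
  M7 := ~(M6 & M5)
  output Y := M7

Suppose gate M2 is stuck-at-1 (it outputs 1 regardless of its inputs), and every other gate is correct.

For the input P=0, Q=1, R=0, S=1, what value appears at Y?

Propagate with M2 forced: M0=1, M1=1, M2=1 [stuck-at-1], M3=0, M4=1, M5=1, M6=1, M7=0.
So Y = 0. (Without the fault it would be 1.)

0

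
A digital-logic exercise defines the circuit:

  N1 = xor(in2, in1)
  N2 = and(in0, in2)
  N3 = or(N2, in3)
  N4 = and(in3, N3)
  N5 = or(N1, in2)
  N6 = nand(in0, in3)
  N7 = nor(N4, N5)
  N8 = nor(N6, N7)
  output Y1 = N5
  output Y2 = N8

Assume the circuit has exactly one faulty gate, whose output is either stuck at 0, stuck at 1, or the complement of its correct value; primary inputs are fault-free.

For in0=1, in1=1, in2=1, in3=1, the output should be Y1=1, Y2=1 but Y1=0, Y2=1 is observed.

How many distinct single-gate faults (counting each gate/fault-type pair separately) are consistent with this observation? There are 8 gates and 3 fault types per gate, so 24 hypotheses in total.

Fault-free: N1=0, N2=1, N3=1, N4=1, N5=1, N6=0, N7=0, N8=1 → Y1=1, Y2=1. Observed Y1=0, Y2=1.
  N1: none of the 3 fault types match ✗
  N2: none of the 3 fault types match ✗
  N3: none of the 3 fault types match ✗
  N4: none of the 3 fault types match ✗
  N5: stuck-at-0, inverted output ✓; others ✗
  N6: none of the 3 fault types match ✗
  N7: none of the 3 fault types match ✗
  N8: none of the 3 fault types match ✗
Consistent faults: {N5 stuck-at-0, N5 inverted output} — 2 in all.

2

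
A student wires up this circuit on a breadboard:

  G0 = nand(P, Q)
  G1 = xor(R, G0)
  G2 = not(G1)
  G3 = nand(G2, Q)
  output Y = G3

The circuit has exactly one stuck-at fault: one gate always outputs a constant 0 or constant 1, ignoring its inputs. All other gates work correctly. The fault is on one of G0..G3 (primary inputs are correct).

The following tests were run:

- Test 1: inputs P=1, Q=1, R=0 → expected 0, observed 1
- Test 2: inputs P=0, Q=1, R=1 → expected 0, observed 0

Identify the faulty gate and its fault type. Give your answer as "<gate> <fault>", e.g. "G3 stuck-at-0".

Fault-free values for test 1 (P=1, Q=1, R=0): G0=0, G1=0, G2=1, G3=0, giving Y=0. Observed 1.
Test 1: faults giving observed 1 are {G0 stuck-at-1, G1 stuck-at-1, G2 stuck-at-0, G3 stuck-at-1}.
Test 2 (P=0, Q=1, R=1): fault-free G0=1, G1=0, G2=1, G3=0 → 0; observed 0. Eliminates G1 stuck-at-1, G2 stuck-at-0, G3 stuck-at-1.
Only G0 stuck-at-1 is consistent with every test.

G0 stuck-at-1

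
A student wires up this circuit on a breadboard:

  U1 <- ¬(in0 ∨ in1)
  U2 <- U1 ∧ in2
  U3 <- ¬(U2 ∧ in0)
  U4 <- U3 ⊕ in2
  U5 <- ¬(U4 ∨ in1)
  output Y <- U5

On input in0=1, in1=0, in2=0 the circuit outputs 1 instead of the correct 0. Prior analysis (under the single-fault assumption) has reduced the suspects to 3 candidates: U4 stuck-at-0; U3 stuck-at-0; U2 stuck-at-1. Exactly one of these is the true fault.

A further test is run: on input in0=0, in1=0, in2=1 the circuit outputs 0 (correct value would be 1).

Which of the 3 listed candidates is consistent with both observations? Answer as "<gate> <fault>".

Evaluate each candidate on input in0=0, in1=0, in2=1:
  U4 stuck-at-0: U1=1, U2=1, U3=1, U4=0 [stuck-at-0], U5=1 → 1 — eliminated
  U3 stuck-at-0: U1=1, U2=1, U3=0 [stuck-at-0], U4=1, U5=0 → 0 — matches
  U2 stuck-at-1: U1=1, U2=1 [stuck-at-1], U3=1, U4=0, U5=1 → 1 — eliminated
Only U3 stuck-at-0 reproduces the observed 0.

U3 stuck-at-0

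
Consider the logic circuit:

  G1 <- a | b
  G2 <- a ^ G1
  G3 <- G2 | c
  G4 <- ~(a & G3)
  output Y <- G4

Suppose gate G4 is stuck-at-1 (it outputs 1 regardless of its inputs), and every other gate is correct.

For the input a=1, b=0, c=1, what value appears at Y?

1

Propagate with G4 forced: G1=1, G2=0, G3=1, G4=1 [stuck-at-1].
So Y = 1. (Without the fault it would be 0.)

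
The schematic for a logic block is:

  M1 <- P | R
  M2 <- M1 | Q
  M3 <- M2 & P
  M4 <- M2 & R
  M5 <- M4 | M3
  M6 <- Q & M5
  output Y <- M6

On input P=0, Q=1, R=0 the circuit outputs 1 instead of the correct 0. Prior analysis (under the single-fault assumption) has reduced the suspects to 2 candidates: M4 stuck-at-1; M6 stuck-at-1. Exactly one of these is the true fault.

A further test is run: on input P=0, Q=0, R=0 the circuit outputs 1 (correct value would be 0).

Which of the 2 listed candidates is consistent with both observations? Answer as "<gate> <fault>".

Evaluate each candidate on input P=0, Q=0, R=0:
  M4 stuck-at-1: M1=0, M2=0, M3=0, M4=1 [stuck-at-1], M5=1, M6=0 → 0 — eliminated
  M6 stuck-at-1: M1=0, M2=0, M3=0, M4=0, M5=0, M6=1 [stuck-at-1] → 1 — matches
Only M6 stuck-at-1 reproduces the observed 1.

M6 stuck-at-1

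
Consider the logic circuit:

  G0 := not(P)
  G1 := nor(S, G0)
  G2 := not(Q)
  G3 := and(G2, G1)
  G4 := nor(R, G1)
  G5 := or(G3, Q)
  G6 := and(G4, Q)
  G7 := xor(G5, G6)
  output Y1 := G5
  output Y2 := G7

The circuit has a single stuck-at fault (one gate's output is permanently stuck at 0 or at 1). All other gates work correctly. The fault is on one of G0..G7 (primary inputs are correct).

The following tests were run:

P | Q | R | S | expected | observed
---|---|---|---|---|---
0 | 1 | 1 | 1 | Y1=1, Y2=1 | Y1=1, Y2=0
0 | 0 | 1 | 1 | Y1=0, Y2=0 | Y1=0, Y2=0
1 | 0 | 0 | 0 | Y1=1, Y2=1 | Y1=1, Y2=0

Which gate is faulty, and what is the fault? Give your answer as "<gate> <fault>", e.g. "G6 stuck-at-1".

G7 stuck-at-0

Fault-free values for test 1 (P=0, Q=1, R=1, S=1): G0=1, G1=0, G2=0, G3=0, G4=0, G5=1, G6=0, G7=1, giving Y1=1, Y2=1. Observed Y1=1, Y2=0.
Test 1: faults giving observed Y1=1, Y2=0 are {G4 stuck-at-1, G6 stuck-at-1, G7 stuck-at-0}.
Test 2 (P=0, Q=0, R=1, S=1): fault-free G0=1, G1=0, G2=1, G3=0, G4=0, G5=0, G6=0, G7=0 → Y1=0, Y2=0; observed Y1=0, Y2=0. Eliminates G6 stuck-at-1.
Test 3 (P=1, Q=0, R=0, S=0): fault-free G0=0, G1=1, G2=1, G3=1, G4=0, G5=1, G6=0, G7=1 → Y1=1, Y2=1; observed Y1=1, Y2=0. Eliminates G4 stuck-at-1.
Only G7 stuck-at-0 is consistent with every test.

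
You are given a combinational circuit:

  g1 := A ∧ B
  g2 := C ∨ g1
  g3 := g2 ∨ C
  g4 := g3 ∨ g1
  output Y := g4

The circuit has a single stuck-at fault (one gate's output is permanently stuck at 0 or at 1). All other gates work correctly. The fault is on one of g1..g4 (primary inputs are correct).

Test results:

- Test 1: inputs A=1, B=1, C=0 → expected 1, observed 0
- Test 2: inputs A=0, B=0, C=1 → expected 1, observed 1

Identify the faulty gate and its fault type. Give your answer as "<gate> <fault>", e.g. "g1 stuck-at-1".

g1 stuck-at-0

Fault-free values for test 1 (A=1, B=1, C=0): g1=1, g2=1, g3=1, g4=1, giving Y=1. Observed 0.
Test 1: faults giving observed 0 are {g1 stuck-at-0, g4 stuck-at-0}.
Test 2 (A=0, B=0, C=1): fault-free g1=0, g2=1, g3=1, g4=1 → 1; observed 1. Eliminates g4 stuck-at-0.
Only g1 stuck-at-0 is consistent with every test.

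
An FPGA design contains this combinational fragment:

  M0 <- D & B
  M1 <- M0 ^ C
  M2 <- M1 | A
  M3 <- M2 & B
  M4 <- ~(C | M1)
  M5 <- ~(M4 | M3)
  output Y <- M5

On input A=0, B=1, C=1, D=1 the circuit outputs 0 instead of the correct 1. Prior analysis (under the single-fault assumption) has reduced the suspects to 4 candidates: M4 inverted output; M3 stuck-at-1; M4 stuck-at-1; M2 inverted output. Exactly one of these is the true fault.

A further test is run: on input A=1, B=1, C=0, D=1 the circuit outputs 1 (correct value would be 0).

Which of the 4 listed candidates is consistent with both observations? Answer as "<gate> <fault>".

Evaluate each candidate on input A=1, B=1, C=0, D=1:
  M4 inverted output: M0=1, M1=1, M2=1, M3=1, M4=1 [inverted output], M5=0 → 0 — eliminated
  M3 stuck-at-1: M0=1, M1=1, M2=1, M3=1 [stuck-at-1], M4=0, M5=0 → 0 — eliminated
  M4 stuck-at-1: M0=1, M1=1, M2=1, M3=1, M4=1 [stuck-at-1], M5=0 → 0 — eliminated
  M2 inverted output: M0=1, M1=1, M2=0 [inverted output], M3=0, M4=0, M5=1 → 1 — matches
Only M2 inverted output reproduces the observed 1.

M2 inverted output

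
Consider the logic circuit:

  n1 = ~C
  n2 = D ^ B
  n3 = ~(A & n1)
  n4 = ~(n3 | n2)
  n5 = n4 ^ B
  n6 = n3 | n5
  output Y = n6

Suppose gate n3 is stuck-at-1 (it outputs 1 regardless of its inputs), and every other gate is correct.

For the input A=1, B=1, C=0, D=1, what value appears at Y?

Propagate with n3 forced: n1=1, n2=0, n3=1 [stuck-at-1], n4=0, n5=1, n6=1.
So Y = 1. (Without the fault it would be 0.)

1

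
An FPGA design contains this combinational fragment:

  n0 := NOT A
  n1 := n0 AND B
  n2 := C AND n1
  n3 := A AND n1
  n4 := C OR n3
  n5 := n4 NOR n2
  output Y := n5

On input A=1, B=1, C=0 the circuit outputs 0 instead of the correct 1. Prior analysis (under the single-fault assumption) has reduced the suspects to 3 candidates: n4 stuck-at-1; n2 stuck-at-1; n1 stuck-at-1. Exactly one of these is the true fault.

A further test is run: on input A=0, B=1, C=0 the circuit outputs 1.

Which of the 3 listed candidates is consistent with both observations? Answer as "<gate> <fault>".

n1 stuck-at-1

Evaluate each candidate on input A=0, B=1, C=0:
  n4 stuck-at-1: n0=1, n1=1, n2=0, n3=0, n4=1 [stuck-at-1], n5=0 → 0 — eliminated
  n2 stuck-at-1: n0=1, n1=1, n2=1 [stuck-at-1], n3=0, n4=0, n5=0 → 0 — eliminated
  n1 stuck-at-1: n0=1, n1=1 [stuck-at-1], n2=0, n3=0, n4=0, n5=1 → 1 — matches
Only n1 stuck-at-1 reproduces the observed 1.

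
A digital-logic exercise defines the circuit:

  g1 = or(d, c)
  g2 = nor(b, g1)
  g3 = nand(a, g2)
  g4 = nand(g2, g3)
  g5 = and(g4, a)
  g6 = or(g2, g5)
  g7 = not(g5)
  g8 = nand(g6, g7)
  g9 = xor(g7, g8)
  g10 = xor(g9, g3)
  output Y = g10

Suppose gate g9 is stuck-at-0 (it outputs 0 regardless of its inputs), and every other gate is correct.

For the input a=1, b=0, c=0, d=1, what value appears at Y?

Propagate with g9 forced: g1=1, g2=0, g3=1, g4=1, g5=1, g6=1, g7=0, g8=1, g9=0 [stuck-at-0], g10=1.
So Y = 1. (Without the fault it would be 0.)

1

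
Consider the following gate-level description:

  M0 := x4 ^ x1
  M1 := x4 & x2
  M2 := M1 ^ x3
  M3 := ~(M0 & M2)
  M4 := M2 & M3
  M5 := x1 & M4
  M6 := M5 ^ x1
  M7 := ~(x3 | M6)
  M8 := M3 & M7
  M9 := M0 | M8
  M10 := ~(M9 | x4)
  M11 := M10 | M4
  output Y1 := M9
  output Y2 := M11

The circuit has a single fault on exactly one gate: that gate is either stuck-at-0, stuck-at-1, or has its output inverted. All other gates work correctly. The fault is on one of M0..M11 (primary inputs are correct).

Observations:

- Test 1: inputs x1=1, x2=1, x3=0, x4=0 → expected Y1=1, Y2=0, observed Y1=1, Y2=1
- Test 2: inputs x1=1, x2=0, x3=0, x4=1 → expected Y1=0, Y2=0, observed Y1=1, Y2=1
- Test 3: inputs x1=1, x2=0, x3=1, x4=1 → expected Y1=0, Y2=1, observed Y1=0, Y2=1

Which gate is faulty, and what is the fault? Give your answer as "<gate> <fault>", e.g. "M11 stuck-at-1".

Fault-free values for test 1 (x1=1, x2=1, x3=0, x4=0): M0=1, M1=0, M2=0, M3=1, M4=0, M5=0, M6=1, M7=0, M8=0, M9=1, M10=0, M11=0, giving Y1=1, Y2=0. Observed Y1=1, Y2=1.
Test 1: faults giving observed Y1=1, Y2=1 are {M4 stuck-at-1, M4 inverted output, M10 stuck-at-1, M10 inverted output, M11 stuck-at-1, M11 inverted output}.
Test 2 (x1=1, x2=0, x3=0, x4=1): fault-free M0=0, M1=0, M2=0, M3=1, M4=0, M5=0, M6=1, M7=0, M8=0, M9=0, M10=0, M11=0 → Y1=0, Y2=0; observed Y1=1, Y2=1. Eliminates M10 stuck-at-1, M10 inverted output, M11 stuck-at-1, M11 inverted output.
Test 3 (x1=1, x2=0, x3=1, x4=1): fault-free M0=0, M1=0, M2=1, M3=1, M4=1, M5=1, M6=0, M7=0, M8=0, M9=0, M10=0, M11=1 → Y1=0, Y2=1; observed Y1=0, Y2=1. Eliminates M4 inverted output.
Only M4 stuck-at-1 is consistent with every test.

M4 stuck-at-1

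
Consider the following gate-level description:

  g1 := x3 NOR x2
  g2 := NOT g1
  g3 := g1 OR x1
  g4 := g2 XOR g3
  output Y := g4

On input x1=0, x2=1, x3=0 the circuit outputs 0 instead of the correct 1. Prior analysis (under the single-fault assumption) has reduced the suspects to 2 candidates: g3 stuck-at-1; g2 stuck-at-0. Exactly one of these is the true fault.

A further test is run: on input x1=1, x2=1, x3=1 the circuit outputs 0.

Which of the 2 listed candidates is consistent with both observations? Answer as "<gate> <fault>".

Evaluate each candidate on input x1=1, x2=1, x3=1:
  g3 stuck-at-1: g1=0, g2=1, g3=1 [stuck-at-1], g4=0 → 0 — matches
  g2 stuck-at-0: g1=0, g2=0 [stuck-at-0], g3=1, g4=1 → 1 — eliminated
Only g3 stuck-at-1 reproduces the observed 0.

g3 stuck-at-1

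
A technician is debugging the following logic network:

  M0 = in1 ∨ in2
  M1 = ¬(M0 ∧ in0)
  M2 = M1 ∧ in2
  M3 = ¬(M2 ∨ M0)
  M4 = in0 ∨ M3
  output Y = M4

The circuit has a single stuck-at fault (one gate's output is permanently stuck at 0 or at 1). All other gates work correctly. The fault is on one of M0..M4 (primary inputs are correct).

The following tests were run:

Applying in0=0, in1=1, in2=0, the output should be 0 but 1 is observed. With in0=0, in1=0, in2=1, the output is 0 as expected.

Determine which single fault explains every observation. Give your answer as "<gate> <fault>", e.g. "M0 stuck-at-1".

Fault-free values for test 1 (in0=0, in1=1, in2=0): M0=1, M1=1, M2=0, M3=0, M4=0, giving Y=0. Observed 1.
Test 1: faults giving observed 1 are {M0 stuck-at-0, M3 stuck-at-1, M4 stuck-at-1}.
Test 2 (in0=0, in1=0, in2=1): fault-free M0=1, M1=1, M2=1, M3=0, M4=0 → 0; observed 0. Eliminates M3 stuck-at-1, M4 stuck-at-1.
Only M0 stuck-at-0 is consistent with every test.

M0 stuck-at-0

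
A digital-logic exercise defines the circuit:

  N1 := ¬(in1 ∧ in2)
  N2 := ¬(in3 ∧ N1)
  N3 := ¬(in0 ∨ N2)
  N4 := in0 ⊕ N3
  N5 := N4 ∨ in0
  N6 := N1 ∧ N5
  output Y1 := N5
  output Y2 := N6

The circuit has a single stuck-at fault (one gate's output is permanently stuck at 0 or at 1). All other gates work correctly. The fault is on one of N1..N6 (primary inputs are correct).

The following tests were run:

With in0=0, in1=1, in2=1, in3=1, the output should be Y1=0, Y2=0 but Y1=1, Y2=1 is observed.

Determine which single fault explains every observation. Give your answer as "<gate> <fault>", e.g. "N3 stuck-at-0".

Fault-free values for test 1 (in0=0, in1=1, in2=1, in3=1): N1=0, N2=1, N3=0, N4=0, N5=0, N6=0, giving Y1=0, Y2=0. Observed Y1=1, Y2=1.
Test 1: faults giving observed Y1=1, Y2=1 are {N1 stuck-at-1}.
Only N1 stuck-at-1 is consistent with every test.

N1 stuck-at-1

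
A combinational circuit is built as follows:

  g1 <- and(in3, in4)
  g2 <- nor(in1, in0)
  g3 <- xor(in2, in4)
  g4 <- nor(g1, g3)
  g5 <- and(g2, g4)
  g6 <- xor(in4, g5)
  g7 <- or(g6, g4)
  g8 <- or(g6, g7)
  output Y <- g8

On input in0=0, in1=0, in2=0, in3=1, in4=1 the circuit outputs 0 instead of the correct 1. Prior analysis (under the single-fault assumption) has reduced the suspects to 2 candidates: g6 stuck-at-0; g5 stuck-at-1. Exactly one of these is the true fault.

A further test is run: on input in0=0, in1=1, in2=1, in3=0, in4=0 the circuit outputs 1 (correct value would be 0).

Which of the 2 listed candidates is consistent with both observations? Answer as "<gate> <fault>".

Evaluate each candidate on input in0=0, in1=1, in2=1, in3=0, in4=0:
  g6 stuck-at-0: g1=0, g2=0, g3=1, g4=0, g5=0, g6=0 [stuck-at-0], g7=0, g8=0 → 0 — eliminated
  g5 stuck-at-1: g1=0, g2=0, g3=1, g4=0, g5=1 [stuck-at-1], g6=1, g7=1, g8=1 → 1 — matches
Only g5 stuck-at-1 reproduces the observed 1.

g5 stuck-at-1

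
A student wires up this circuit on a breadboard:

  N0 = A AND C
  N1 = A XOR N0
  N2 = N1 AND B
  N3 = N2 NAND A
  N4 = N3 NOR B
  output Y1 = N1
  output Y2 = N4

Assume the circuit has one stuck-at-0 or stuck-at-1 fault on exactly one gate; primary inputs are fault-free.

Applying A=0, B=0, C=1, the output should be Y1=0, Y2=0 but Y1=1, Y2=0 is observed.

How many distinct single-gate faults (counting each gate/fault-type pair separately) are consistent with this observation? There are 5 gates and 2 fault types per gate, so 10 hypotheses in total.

2

Fault-free: N0=0, N1=0, N2=0, N3=1, N4=0 → Y1=0, Y2=0. Observed Y1=1, Y2=0.
  N0 stuck-at-0: output Y1=0, Y2=0 ✗
  N0 stuck-at-1: output Y1=1, Y2=0 ✓
  N1 stuck-at-0: output Y1=0, Y2=0 ✗
  N1 stuck-at-1: output Y1=1, Y2=0 ✓
  N2 stuck-at-0: output Y1=0, Y2=0 ✗
  N2 stuck-at-1: output Y1=0, Y2=0 ✗
  N3 stuck-at-0: output Y1=0, Y2=1 ✗
  N3 stuck-at-1: output Y1=0, Y2=0 ✗
  N4 stuck-at-0: output Y1=0, Y2=0 ✗
  N4 stuck-at-1: output Y1=0, Y2=1 ✗
Consistent faults: {N0 stuck-at-1, N1 stuck-at-1} — 2 in all.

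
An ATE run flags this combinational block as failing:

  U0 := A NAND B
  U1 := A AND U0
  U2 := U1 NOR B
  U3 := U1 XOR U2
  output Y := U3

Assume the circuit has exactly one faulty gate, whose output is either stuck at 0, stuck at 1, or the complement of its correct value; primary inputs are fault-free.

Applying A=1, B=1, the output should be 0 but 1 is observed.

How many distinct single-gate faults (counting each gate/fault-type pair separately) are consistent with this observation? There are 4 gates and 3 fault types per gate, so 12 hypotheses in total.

Fault-free: U0=0, U1=0, U2=0, U3=0 → 0. Observed 1.
  U0 stuck-at-0: output 0 ✗
  U0 stuck-at-1: output 1 ✓
  U0 inverted output: output 1 ✓
  U1 stuck-at-0: output 0 ✗
  U1 stuck-at-1: output 1 ✓
  U1 inverted output: output 1 ✓
  U2 stuck-at-0: output 0 ✗
  U2 stuck-at-1: output 1 ✓
  U2 inverted output: output 1 ✓
  U3 stuck-at-0: output 0 ✗
  U3 stuck-at-1: output 1 ✓
  U3 inverted output: output 1 ✓
Consistent faults: {U0 stuck-at-1, U0 inverted output, U1 stuck-at-1, U1 inverted output, U2 stuck-at-1, U2 inverted output, U3 stuck-at-1, U3 inverted output} — 8 in all.

8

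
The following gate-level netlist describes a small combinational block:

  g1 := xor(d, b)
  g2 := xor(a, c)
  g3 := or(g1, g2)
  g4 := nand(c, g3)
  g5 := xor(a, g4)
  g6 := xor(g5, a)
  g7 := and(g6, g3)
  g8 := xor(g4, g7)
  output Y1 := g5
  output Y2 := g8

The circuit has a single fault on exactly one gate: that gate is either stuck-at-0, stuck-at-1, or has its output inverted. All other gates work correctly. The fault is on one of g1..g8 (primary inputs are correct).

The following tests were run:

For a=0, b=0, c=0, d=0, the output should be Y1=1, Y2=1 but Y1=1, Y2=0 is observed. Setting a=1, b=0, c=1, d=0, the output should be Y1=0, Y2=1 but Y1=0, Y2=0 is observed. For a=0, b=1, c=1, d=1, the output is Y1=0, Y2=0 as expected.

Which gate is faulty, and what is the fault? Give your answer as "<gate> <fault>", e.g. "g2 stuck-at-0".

Fault-free values for test 1 (a=0, b=0, c=0, d=0): g1=0, g2=0, g3=0, g4=1, g5=1, g6=1, g7=0, g8=1, giving Y1=1, Y2=1. Observed Y1=1, Y2=0.
Test 1: faults giving observed Y1=1, Y2=0 are {g1 stuck-at-1, g1 inverted output, g2 stuck-at-1, g2 inverted output, g3 stuck-at-1, g3 inverted output, g7 stuck-at-1, g7 inverted output, g8 stuck-at-0, g8 inverted output}.
Test 2 (a=1, b=0, c=1, d=0): fault-free g1=0, g2=0, g3=0, g4=1, g5=0, g6=1, g7=0, g8=1 → Y1=0, Y2=1; observed Y1=0, Y2=0. Eliminates g1 stuck-at-1, g1 inverted output, g2 stuck-at-1, g2 inverted output, g3 stuck-at-1, g3 inverted output.
Test 3 (a=0, b=1, c=1, d=1): fault-free g1=0, g2=1, g3=1, g4=0, g5=0, g6=0, g7=0, g8=0 → Y1=0, Y2=0; observed Y1=0, Y2=0. Eliminates g7 stuck-at-1, g7 inverted output, g8 inverted output.
Only g8 stuck-at-0 is consistent with every test.

g8 stuck-at-0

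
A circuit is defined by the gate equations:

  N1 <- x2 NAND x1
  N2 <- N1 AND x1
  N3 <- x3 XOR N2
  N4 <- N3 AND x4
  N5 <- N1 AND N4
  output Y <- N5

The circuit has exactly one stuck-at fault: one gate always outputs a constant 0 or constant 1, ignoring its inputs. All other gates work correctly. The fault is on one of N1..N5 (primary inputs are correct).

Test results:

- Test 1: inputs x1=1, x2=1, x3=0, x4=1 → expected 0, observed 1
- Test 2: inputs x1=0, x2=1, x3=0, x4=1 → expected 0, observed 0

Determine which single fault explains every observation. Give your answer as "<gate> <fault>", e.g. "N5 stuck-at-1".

N1 stuck-at-1

Fault-free values for test 1 (x1=1, x2=1, x3=0, x4=1): N1=0, N2=0, N3=0, N4=0, N5=0, giving Y=0. Observed 1.
Test 1: faults giving observed 1 are {N1 stuck-at-1, N5 stuck-at-1}.
Test 2 (x1=0, x2=1, x3=0, x4=1): fault-free N1=1, N2=0, N3=0, N4=0, N5=0 → 0; observed 0. Eliminates N5 stuck-at-1.
Only N1 stuck-at-1 is consistent with every test.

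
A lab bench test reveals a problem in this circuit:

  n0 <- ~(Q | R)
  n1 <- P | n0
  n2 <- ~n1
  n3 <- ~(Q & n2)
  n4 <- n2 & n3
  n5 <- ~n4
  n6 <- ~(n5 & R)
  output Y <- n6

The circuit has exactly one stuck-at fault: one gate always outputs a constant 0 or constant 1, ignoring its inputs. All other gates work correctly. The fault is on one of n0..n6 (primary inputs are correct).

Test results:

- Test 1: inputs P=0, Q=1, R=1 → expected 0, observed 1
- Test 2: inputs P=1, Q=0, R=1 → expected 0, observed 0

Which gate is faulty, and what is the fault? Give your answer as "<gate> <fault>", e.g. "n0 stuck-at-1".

Fault-free values for test 1 (P=0, Q=1, R=1): n0=0, n1=0, n2=1, n3=0, n4=0, n5=1, n6=0, giving Y=0. Observed 1.
Test 1: faults giving observed 1 are {n3 stuck-at-1, n4 stuck-at-1, n5 stuck-at-0, n6 stuck-at-1}.
Test 2 (P=1, Q=0, R=1): fault-free n0=0, n1=1, n2=0, n3=1, n4=0, n5=1, n6=0 → 0; observed 0. Eliminates n4 stuck-at-1, n5 stuck-at-0, n6 stuck-at-1.
Only n3 stuck-at-1 is consistent with every test.

n3 stuck-at-1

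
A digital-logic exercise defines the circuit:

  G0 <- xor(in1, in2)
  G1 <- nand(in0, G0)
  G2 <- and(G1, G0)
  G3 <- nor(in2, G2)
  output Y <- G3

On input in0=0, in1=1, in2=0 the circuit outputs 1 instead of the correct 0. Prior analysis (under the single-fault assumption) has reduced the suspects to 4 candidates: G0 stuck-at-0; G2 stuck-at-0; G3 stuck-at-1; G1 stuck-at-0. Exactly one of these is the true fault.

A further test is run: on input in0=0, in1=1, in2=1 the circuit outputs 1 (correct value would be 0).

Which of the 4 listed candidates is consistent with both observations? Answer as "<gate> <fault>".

G3 stuck-at-1

Evaluate each candidate on input in0=0, in1=1, in2=1:
  G0 stuck-at-0: G0=0 [stuck-at-0], G1=1, G2=0, G3=0 → 0 — eliminated
  G2 stuck-at-0: G0=0, G1=1, G2=0 [stuck-at-0], G3=0 → 0 — eliminated
  G3 stuck-at-1: G0=0, G1=1, G2=0, G3=1 [stuck-at-1] → 1 — matches
  G1 stuck-at-0: G0=0, G1=0 [stuck-at-0], G2=0, G3=0 → 0 — eliminated
Only G3 stuck-at-1 reproduces the observed 1.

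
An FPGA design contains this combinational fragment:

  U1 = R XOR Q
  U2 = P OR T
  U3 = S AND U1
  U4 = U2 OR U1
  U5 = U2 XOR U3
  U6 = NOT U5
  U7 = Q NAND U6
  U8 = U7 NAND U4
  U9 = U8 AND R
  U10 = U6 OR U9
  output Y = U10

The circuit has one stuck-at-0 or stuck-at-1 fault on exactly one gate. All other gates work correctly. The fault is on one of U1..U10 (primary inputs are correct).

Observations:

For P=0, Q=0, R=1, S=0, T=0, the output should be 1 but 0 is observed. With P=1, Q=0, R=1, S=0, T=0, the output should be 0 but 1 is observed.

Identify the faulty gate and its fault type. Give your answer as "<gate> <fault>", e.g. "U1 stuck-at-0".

Fault-free values for test 1 (P=0, Q=0, R=1, S=0, T=0): U1=1, U2=0, U3=0, U4=1, U5=0, U6=1, U7=1, U8=0, U9=0, U10=1, giving Y=1. Observed 0.
Test 1: faults giving observed 0 are {U2 stuck-at-1, U3 stuck-at-1, U5 stuck-at-1, U6 stuck-at-0, U10 stuck-at-0}.
Test 2 (P=1, Q=0, R=1, S=0, T=0): fault-free U1=1, U2=1, U3=0, U4=1, U5=1, U6=0, U7=1, U8=0, U9=0, U10=0 → 0; observed 1. Eliminates U2 stuck-at-1, U5 stuck-at-1, U6 stuck-at-0, U10 stuck-at-0.
Only U3 stuck-at-1 is consistent with every test.

U3 stuck-at-1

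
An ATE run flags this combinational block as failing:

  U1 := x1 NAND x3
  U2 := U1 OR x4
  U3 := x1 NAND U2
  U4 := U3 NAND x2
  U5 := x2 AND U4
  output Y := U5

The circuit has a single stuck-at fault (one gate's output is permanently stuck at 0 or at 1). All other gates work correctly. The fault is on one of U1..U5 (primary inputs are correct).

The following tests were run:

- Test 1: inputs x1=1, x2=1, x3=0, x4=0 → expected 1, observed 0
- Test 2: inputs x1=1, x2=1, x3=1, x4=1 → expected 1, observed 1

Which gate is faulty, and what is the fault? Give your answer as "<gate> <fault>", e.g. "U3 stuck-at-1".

U1 stuck-at-0

Fault-free values for test 1 (x1=1, x2=1, x3=0, x4=0): U1=1, U2=1, U3=0, U4=1, U5=1, giving Y=1. Observed 0.
Test 1: faults giving observed 0 are {U1 stuck-at-0, U2 stuck-at-0, U3 stuck-at-1, U4 stuck-at-0, U5 stuck-at-0}.
Test 2 (x1=1, x2=1, x3=1, x4=1): fault-free U1=0, U2=1, U3=0, U4=1, U5=1 → 1; observed 1. Eliminates U2 stuck-at-0, U3 stuck-at-1, U4 stuck-at-0, U5 stuck-at-0.
Only U1 stuck-at-0 is consistent with every test.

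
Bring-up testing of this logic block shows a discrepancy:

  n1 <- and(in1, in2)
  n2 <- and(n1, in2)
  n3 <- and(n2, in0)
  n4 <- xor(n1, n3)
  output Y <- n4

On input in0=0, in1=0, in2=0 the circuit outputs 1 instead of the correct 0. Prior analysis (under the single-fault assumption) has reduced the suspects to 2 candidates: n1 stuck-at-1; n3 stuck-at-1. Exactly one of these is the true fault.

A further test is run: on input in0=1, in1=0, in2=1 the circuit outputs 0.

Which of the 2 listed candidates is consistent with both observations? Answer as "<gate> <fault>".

Evaluate each candidate on input in0=1, in1=0, in2=1:
  n1 stuck-at-1: n1=1 [stuck-at-1], n2=1, n3=1, n4=0 → 0 — matches
  n3 stuck-at-1: n1=0, n2=0, n3=1 [stuck-at-1], n4=1 → 1 — eliminated
Only n1 stuck-at-1 reproduces the observed 0.

n1 stuck-at-1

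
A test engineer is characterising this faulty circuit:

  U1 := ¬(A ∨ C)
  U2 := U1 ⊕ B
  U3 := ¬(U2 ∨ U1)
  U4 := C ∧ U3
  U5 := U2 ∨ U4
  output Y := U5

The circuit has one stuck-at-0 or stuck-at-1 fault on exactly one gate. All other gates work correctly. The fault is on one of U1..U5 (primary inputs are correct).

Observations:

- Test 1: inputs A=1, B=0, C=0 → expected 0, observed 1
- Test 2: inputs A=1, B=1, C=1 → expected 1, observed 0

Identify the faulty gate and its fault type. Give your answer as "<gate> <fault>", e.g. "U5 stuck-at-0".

U1 stuck-at-1

Fault-free values for test 1 (A=1, B=0, C=0): U1=0, U2=0, U3=1, U4=0, U5=0, giving Y=0. Observed 1.
Test 1: faults giving observed 1 are {U1 stuck-at-1, U2 stuck-at-1, U4 stuck-at-1, U5 stuck-at-1}.
Test 2 (A=1, B=1, C=1): fault-free U1=0, U2=1, U3=0, U4=0, U5=1 → 1; observed 0. Eliminates U2 stuck-at-1, U4 stuck-at-1, U5 stuck-at-1.
Only U1 stuck-at-1 is consistent with every test.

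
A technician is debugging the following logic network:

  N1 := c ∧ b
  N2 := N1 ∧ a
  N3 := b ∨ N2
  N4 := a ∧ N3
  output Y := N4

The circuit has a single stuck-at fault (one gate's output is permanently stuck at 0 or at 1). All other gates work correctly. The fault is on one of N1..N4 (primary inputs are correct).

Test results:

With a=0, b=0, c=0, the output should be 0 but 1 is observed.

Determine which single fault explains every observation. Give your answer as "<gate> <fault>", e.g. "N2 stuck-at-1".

N4 stuck-at-1

Fault-free values for test 1 (a=0, b=0, c=0): N1=0, N2=0, N3=0, N4=0, giving Y=0. Observed 1.
Test 1: faults giving observed 1 are {N4 stuck-at-1}.
Only N4 stuck-at-1 is consistent with every test.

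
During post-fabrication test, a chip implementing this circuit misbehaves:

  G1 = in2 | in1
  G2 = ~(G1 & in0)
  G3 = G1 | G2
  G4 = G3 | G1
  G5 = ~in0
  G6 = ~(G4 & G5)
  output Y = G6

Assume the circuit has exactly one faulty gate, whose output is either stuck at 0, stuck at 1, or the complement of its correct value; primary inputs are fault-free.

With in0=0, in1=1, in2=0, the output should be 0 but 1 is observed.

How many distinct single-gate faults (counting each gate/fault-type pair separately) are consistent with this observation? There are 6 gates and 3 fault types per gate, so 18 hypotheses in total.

6

Fault-free: G1=1, G2=1, G3=1, G4=1, G5=1, G6=0 → 0. Observed 1.
  G1: none of the 3 fault types match ✗
  G2: none of the 3 fault types match ✗
  G3: none of the 3 fault types match ✗
  G4: stuck-at-0, inverted output ✓; others ✗
  G5: stuck-at-0, inverted output ✓; others ✗
  G6: stuck-at-1, inverted output ✓; others ✗
Consistent faults: {G4 stuck-at-0, G4 inverted output, G5 stuck-at-0, G5 inverted output, G6 stuck-at-1, G6 inverted output} — 6 in all.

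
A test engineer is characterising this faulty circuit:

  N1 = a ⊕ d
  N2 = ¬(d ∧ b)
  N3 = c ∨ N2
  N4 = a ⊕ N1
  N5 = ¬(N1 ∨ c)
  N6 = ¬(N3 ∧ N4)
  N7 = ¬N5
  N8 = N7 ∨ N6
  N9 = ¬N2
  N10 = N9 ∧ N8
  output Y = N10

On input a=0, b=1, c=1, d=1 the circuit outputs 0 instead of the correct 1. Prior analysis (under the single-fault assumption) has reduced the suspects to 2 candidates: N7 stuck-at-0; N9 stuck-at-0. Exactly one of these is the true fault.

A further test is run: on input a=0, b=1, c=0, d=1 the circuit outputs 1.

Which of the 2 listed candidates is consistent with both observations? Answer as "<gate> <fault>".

N7 stuck-at-0

Evaluate each candidate on input a=0, b=1, c=0, d=1:
  N7 stuck-at-0: N1=1, N2=0, N3=0, N4=1, N5=0, N6=1, N7=0 [stuck-at-0], N8=1, N9=1, N10=1 → 1 — matches
  N9 stuck-at-0: N1=1, N2=0, N3=0, N4=1, N5=0, N6=1, N7=1, N8=1, N9=0 [stuck-at-0], N10=0 → 0 — eliminated
Only N7 stuck-at-0 reproduces the observed 1.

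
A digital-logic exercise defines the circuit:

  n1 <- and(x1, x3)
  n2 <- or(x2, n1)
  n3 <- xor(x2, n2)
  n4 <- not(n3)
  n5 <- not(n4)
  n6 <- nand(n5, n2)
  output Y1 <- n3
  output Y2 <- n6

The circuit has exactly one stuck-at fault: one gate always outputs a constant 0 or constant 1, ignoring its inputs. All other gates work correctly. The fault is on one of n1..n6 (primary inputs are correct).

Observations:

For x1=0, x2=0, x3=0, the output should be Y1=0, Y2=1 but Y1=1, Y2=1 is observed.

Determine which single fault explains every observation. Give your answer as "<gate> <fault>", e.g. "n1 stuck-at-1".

Fault-free values for test 1 (x1=0, x2=0, x3=0): n1=0, n2=0, n3=0, n4=1, n5=0, n6=1, giving Y1=0, Y2=1. Observed Y1=1, Y2=1.
Test 1: faults giving observed Y1=1, Y2=1 are {n3 stuck-at-1}.
Only n3 stuck-at-1 is consistent with every test.

n3 stuck-at-1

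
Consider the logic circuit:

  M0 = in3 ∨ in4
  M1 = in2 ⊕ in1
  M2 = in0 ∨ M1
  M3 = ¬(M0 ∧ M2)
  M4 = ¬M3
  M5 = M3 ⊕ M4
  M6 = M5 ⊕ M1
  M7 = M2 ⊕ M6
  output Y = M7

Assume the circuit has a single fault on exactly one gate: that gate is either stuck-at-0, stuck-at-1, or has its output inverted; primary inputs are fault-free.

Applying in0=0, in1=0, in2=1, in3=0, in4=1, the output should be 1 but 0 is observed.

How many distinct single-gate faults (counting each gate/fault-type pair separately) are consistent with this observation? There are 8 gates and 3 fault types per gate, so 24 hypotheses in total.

10

Fault-free: M0=1, M1=1, M2=1, M3=0, M4=1, M5=1, M6=0, M7=1 → 1. Observed 0.
  M0: none of the 3 fault types match ✗
  M1: none of the 3 fault types match ✗
  M2: stuck-at-0, inverted output ✓; others ✗
  M3: none of the 3 fault types match ✗
  M4: stuck-at-0, inverted output ✓; others ✗
  M5: stuck-at-0, inverted output ✓; others ✗
  M6: stuck-at-1, inverted output ✓; others ✗
  M7: stuck-at-0, inverted output ✓; others ✗
Consistent faults: {M2 stuck-at-0, M2 inverted output, M4 stuck-at-0, M4 inverted output, M5 stuck-at-0, M5 inverted output, M6 stuck-at-1, M6 inverted output, M7 stuck-at-0, M7 inverted output} — 10 in all.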